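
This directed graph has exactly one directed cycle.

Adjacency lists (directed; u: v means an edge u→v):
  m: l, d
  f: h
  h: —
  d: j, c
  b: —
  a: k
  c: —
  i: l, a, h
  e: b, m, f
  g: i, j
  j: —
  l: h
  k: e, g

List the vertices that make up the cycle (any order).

a, g, i, k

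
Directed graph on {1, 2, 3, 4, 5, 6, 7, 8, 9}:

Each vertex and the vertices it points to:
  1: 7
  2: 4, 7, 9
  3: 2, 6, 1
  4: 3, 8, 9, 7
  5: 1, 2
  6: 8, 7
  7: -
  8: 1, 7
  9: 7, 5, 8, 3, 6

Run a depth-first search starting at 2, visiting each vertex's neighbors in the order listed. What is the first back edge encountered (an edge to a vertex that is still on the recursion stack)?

DFS from 2 (visiting each vertex's neighbors in the order listed); mark gray on enter, black on exit:
2 gray
  4 gray
    3 gray
      3→2: 2 is gray → back edge
First back edge: 3 → 2.

3->2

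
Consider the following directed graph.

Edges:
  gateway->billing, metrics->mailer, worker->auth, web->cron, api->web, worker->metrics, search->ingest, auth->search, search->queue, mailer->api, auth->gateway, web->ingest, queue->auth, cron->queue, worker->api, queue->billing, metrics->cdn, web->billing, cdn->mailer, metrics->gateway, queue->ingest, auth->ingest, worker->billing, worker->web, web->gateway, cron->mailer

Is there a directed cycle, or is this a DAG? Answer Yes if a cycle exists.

Yes

DFS with white/gray/black marking, starting from metrics:
metrics gray
  mailer gray
    api gray
      web gray
        gateway gray
          billing gray
          billing black
        gateway black
        web→billing: billing black — skip
        ingest gray
        ingest black
        cron gray
          cron→mailer: mailer is gray → back edge
Back edge found, so a cycle exists: mailer → api → web → cron → mailer.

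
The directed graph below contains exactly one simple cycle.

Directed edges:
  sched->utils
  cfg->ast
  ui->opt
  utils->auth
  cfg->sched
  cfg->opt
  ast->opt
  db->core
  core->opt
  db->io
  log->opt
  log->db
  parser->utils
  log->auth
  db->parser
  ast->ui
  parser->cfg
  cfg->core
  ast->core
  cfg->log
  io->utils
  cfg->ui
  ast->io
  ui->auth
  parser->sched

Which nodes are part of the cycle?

db, cfg, log, parser

DFS with gray/black marking from db:
db gray
  io gray
    utils gray
      auth gray
      auth black
    utils black
  io black
  parser gray
    parser→utils: utils black — skip
    cfg gray
      core gray
        opt gray
        opt black
      core black
      ui gray
        ui→auth: auth black — skip
        ui→opt: opt black — skip
      ui black
      sched gray
        sched→utils: utils black — skip
      sched black
      log gray
        log→opt: opt black — skip
        log→db: db is gray → back edge
Back edge closes the cycle db → parser → cfg → log → db; its vertices are {db, cfg, log, parser}.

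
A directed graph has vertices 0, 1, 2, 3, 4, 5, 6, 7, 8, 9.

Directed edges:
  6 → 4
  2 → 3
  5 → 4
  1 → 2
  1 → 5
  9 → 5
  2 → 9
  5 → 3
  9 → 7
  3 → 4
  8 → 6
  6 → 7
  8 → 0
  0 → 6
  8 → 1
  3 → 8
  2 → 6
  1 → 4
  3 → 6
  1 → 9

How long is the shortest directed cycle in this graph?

For each vertex v, BFS finds the shortest path from v back to v.
The shortest such closed walk is 1 → 5 → 3 → 8 → 1, length 4.

4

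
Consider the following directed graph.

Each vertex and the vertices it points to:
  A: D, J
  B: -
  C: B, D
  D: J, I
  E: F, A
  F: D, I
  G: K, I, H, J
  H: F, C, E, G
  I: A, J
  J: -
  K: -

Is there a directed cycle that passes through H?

H is on a cycle iff H can reach itself via ≥1 edge.
H → G → H — yes.

Yes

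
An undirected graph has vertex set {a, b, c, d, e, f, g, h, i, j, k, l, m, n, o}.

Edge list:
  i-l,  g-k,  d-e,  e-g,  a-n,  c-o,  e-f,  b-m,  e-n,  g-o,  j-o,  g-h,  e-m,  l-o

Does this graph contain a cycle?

DFS, tracking each vertex's parent; an edge to a visited non-parent vertex closes a cycle.
Start from l:
visit l (parent –)
  visit i (parent l)
    i–l: parent, skip
  visit o (parent l)
    o–l: parent, skip
    visit c (parent o)
      c–o: parent, skip
    visit j (parent o)
      j–o: parent, skip
    visit g (parent o)
      visit k (parent g)
        k–g: parent, skip
      visit e (parent g)
        visit f (parent e)
          f–e: parent, skip
        e–g: parent, skip
        visit n (parent e)
          n–e: parent, skip
          visit a (parent n)
            a–n: parent, skip
        visit m (parent e)
          m–e: parent, skip
          visit b (parent m)
            b–m: parent, skip
        visit d (parent e)
          d–e: parent, skip
      g–o: parent, skip
      visit h (parent g)
        h–g: parent, skip
No non-parent visited neighbor found — the graph is a forest.

No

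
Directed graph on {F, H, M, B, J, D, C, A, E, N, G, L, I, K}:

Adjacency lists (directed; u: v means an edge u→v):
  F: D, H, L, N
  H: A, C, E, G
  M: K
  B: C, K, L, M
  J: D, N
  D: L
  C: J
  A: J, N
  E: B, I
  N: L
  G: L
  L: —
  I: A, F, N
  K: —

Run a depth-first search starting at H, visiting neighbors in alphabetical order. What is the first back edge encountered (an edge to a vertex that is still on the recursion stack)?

F->H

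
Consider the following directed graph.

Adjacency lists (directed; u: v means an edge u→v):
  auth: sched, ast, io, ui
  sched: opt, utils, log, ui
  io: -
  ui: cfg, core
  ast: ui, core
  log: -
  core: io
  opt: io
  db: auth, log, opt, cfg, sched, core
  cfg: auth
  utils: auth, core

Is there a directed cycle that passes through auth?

Yes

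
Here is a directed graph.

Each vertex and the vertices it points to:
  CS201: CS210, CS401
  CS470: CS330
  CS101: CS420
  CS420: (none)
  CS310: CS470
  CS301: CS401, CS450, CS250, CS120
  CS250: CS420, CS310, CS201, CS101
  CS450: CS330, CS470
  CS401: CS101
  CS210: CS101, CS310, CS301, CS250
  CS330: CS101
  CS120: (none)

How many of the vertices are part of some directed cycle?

4

A vertex is on a directed cycle iff it belongs to a strongly connected component of size ≥ 2 (or has a self-loop).
The vertices on cycles are {CS201, CS210, CS250, CS301} — 4 in total.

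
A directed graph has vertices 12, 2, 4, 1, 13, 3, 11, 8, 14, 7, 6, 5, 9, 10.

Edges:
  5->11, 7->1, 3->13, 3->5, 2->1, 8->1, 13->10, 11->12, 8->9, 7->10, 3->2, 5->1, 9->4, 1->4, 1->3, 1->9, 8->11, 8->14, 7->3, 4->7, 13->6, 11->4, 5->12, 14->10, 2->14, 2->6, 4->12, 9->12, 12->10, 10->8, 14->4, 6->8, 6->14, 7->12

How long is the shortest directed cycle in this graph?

For each vertex v, BFS finds the shortest path from v back to v.
The shortest such closed walk is 7 → 1 → 4 → 7, length 3.

3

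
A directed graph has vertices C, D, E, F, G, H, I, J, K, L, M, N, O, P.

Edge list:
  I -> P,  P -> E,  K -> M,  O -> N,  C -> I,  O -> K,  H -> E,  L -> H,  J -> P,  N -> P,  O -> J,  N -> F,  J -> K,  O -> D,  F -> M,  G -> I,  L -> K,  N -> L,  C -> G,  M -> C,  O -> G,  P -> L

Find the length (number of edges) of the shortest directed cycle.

6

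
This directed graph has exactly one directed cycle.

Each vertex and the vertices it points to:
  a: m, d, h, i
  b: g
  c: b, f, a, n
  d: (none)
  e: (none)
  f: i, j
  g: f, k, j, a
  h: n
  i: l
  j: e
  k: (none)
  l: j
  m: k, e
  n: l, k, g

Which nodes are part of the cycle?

a, g, h, n

DFS with gray/black marking from a:
a gray
  m gray
    k gray
    k black
    e gray
    e black
  m black
  d gray
  d black
  h gray
    n gray
      l gray
        j gray
          j→e: e black — skip
        j black
      l black
      n→k: k black — skip
      g gray
        f gray
          i gray
            i→l: l black — skip
          i black
          f→j: j black — skip
        f black
        g→k: k black — skip
        g→j: j black — skip
        g→a: a is gray → back edge
Back edge closes the cycle a → h → n → g → a; its vertices are {a, g, h, n}.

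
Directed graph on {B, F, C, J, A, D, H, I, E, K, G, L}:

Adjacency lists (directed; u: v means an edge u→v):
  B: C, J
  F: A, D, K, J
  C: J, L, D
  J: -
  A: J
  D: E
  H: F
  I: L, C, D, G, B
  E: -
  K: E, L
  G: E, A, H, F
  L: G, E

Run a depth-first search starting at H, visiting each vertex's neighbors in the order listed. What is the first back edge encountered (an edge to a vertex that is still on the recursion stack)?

DFS from H (visiting each vertex's neighbors in the order listed); mark gray on enter, black on exit:
H gray
  F gray
    A gray
      J gray
      J black
    A black
    D gray
      E gray
      E black
    D black
    K gray
      K→E: E black — skip
      L gray
        G gray
          G→E: E black — skip
          G→A: A black — skip
          G→H: H is gray → back edge
First back edge: G → H.

G->H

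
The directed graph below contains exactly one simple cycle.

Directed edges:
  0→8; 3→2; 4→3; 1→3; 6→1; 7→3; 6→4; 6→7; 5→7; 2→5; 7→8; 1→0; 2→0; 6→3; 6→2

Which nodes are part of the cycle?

2, 3, 5, 7

DFS with gray/black marking from 2:
2 gray
  5 gray
    7 gray
      3 gray
        3→2: 2 is gray → back edge
Back edge closes the cycle 2 → 5 → 7 → 3 → 2; its vertices are {2, 3, 5, 7}.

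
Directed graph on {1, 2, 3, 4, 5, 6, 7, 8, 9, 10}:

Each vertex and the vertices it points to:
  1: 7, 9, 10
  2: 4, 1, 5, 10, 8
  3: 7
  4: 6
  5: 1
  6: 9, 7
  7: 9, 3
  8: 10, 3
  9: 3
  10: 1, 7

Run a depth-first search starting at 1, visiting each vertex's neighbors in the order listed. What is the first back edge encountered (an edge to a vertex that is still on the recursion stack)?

DFS from 1 (visiting each vertex's neighbors in the order listed); mark gray on enter, black on exit:
1 gray
  7 gray
    9 gray
      3 gray
        3→7: 7 is gray → back edge
First back edge: 3 → 7.

3→7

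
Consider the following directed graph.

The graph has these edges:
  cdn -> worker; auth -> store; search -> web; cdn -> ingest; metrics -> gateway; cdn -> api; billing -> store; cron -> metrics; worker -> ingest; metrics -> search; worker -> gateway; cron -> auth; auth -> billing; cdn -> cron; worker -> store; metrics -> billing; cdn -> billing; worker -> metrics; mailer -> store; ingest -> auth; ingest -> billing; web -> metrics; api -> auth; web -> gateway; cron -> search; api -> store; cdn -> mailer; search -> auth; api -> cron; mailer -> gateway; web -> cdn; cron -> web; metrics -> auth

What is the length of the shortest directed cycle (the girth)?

For each vertex v, BFS finds the shortest path from v back to v.
The shortest such closed walk is cdn → cron → web → cdn, length 3.

3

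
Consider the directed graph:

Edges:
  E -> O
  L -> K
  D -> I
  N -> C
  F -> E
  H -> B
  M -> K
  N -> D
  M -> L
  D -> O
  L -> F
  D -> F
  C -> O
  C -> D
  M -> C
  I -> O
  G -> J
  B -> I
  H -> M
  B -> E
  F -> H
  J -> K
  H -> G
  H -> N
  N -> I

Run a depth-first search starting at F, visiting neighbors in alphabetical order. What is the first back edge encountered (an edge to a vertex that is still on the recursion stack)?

DFS from F (visiting neighbors in alphabetical order); mark gray on enter, black on exit:
F gray
  E gray
    O gray
    O black
  E black
  H gray
    B gray
      B→E: E black — skip
      I gray
        I→O: O black — skip
      I black
    B black
    G gray
      J gray
        K gray
        K black
      J black
    G black
    M gray
      C gray
        D gray
          D→F: F is gray → back edge
First back edge: D → F.

D→F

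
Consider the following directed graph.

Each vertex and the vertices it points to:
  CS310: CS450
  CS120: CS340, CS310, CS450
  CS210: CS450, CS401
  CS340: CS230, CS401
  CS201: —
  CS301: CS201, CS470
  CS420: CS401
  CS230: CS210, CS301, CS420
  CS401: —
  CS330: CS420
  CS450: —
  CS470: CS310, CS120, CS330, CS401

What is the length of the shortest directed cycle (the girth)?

5

For each vertex v, BFS finds the shortest path from v back to v.
The shortest such closed walk is CS230 → CS301 → CS470 → CS120 → CS340 → CS230, length 5.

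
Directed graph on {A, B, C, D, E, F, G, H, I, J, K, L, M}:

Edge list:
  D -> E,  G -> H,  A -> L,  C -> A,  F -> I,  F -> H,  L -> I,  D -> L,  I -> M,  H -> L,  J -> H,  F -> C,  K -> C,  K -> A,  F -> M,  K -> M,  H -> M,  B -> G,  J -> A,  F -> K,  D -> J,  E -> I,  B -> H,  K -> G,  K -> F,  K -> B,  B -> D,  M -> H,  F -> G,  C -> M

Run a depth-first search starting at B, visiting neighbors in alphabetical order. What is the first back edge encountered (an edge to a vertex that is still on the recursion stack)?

L→I

DFS from B (visiting neighbors in alphabetical order); mark gray on enter, black on exit:
B gray
  D gray
    E gray
      I gray
        M gray
          H gray
            L gray
              L→I: I is gray → back edge
First back edge: L → I.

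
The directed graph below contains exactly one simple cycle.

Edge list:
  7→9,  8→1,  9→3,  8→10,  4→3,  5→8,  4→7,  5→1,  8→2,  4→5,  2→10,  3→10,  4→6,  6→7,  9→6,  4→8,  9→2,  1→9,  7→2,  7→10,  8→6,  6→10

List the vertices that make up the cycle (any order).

6, 7, 9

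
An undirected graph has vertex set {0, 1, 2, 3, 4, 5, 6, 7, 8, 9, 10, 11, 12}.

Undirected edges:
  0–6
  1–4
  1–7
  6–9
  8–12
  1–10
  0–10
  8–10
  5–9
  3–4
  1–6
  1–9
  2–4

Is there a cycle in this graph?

Yes

DFS, tracking each vertex's parent; an edge to a visited non-parent vertex closes a cycle.
Start from 2:
visit 2 (parent –)
  visit 4 (parent 2)
    visit 3 (parent 4)
      3–4: parent, skip
    visit 1 (parent 4)
      visit 9 (parent 1)
        visit 6 (parent 9)
          visit 0 (parent 6)
            0–6: parent, skip
            visit 10 (parent 0)
              10–0: parent, skip
              visit 8 (parent 10)
                visit 12 (parent 8)
                  12–8: parent, skip
                8–10: parent, skip
              10–1: 1 visited and ≠ parent → cycle
Cycle: 1 – 9 – 6 – 0 – 10 – 1.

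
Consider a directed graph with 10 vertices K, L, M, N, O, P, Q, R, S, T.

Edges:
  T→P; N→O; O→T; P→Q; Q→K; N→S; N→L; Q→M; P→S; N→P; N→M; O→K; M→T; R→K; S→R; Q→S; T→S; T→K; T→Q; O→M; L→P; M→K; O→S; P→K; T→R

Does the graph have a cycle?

DFS with white/gray/black marking, starting from Q:
Q gray
  M gray
    K gray
    K black
    T gray
      T→K: K black — skip
      R gray
        R→K: K black — skip
      R black
      T→Q: Q is gray → back edge
Back edge found, so a cycle exists: Q → M → T → Q.

Yes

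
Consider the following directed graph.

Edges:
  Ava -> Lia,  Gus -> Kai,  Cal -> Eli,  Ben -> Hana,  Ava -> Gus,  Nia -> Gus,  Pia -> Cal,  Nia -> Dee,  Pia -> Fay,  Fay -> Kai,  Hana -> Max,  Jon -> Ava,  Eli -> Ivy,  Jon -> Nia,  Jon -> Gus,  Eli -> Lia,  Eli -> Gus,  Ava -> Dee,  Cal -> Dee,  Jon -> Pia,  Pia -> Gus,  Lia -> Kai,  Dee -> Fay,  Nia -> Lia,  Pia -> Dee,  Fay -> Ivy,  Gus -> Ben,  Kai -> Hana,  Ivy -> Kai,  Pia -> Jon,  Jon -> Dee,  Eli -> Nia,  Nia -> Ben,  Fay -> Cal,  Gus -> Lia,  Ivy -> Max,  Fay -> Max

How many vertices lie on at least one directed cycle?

A vertex is on a directed cycle iff it belongs to a strongly connected component of size ≥ 2 (or has a self-loop).
The vertices on cycles are {Cal, Dee, Eli, Fay, Jon, Nia, Pia} — 7 in total.

7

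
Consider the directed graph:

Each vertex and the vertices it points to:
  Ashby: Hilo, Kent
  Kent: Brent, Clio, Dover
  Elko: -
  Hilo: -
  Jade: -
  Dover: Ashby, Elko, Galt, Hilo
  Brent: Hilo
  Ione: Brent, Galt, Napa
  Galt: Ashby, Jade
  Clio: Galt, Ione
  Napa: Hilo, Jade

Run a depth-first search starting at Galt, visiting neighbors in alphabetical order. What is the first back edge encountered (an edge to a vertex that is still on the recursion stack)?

DFS from Galt (visiting neighbors in alphabetical order); mark gray on enter, black on exit:
Galt gray
  Ashby gray
    Hilo gray
    Hilo black
    Kent gray
      Brent gray
        Brent→Hilo: Hilo black — skip
      Brent black
      Clio gray
        Clio→Galt: Galt is gray → back edge
First back edge: Clio → Galt.

Clio->Galt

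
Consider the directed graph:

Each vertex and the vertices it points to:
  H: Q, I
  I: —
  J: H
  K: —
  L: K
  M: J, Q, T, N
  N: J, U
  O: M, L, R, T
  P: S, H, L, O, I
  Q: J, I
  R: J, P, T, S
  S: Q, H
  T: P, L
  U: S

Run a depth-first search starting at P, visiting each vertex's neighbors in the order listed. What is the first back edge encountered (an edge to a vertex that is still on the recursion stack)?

DFS from P (visiting each vertex's neighbors in the order listed); mark gray on enter, black on exit:
P gray
  S gray
    Q gray
      J gray
        H gray
          H→Q: Q is gray → back edge
First back edge: H → Q.

H->Q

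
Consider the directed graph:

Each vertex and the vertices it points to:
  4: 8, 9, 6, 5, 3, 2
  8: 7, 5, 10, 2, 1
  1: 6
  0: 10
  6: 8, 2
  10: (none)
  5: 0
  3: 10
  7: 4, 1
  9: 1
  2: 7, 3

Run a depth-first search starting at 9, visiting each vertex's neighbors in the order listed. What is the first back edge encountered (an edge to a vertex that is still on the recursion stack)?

DFS from 9 (visiting each vertex's neighbors in the order listed); mark gray on enter, black on exit:
9 gray
  1 gray
    6 gray
      8 gray
        7 gray
          4 gray
            4→8: 8 is gray → back edge
First back edge: 4 → 8.

4→8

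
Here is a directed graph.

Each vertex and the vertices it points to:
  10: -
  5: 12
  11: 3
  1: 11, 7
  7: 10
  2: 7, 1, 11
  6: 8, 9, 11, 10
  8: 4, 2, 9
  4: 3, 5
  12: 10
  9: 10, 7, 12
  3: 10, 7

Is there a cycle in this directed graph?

No

DFS with white/gray/black marking, starting from 4:
4 gray
  3 gray
    10 gray
    10 black
    7 gray
      7→10: 10 black — skip
    7 black
  3 black
  5 gray
    12 gray
      12→10: 10 black — skip
    12 black
  5 black
4 black
11 gray
  11→3: 3 black — skip
11 black
1 gray
  1→11: 11 black — skip
  1→7: 7 black — skip
1 black
2 gray
  2→7: 7 black — skip
  2→1: 1 black — skip
  2→11: 11 black — skip
2 black
6 gray
  8 gray
    8→4: 4 black — skip
    8→2: 2 black — skip
    9 gray
      9→10: 10 black — skip
      9→7: 7 black — skip
      9→12: 12 black — skip
    9 black
  8 black
  6→9: 9 black — skip
  6→11: 11 black — skip
  6→10: 10 black — skip
6 black
Every edge goes to a white or black vertex — no back edge, so the graph is acyclic.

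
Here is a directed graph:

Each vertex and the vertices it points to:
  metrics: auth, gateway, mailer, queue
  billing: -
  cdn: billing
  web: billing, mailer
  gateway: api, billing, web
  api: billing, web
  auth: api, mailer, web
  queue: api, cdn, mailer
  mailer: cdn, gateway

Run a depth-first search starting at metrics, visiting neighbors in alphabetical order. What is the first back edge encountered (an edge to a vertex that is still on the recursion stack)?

gateway->api

DFS from metrics (visiting neighbors in alphabetical order); mark gray on enter, black on exit:
metrics gray
  auth gray
    api gray
      billing gray
      billing black
      web gray
        web→billing: billing black — skip
        mailer gray
          cdn gray
            cdn→billing: billing black — skip
          cdn black
          gateway gray
            gateway→api: api is gray → back edge
First back edge: gateway → api.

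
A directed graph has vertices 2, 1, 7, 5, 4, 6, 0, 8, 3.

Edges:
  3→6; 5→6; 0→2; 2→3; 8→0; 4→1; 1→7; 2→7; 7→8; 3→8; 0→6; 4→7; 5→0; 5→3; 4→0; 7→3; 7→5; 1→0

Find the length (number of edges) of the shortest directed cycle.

4

For each vertex v, BFS finds the shortest path from v back to v.
The shortest such closed walk is 7 → 8 → 0 → 2 → 7, length 4.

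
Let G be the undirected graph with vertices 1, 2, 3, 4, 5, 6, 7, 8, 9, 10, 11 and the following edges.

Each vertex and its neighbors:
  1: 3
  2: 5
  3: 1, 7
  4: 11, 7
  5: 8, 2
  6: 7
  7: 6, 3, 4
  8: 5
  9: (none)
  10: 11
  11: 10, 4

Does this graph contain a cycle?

DFS, tracking each vertex's parent; an edge to a visited non-parent vertex closes a cycle.
Start from 11:
visit 11 (parent –)
  visit 10 (parent 11)
    10–11: parent, skip
  visit 4 (parent 11)
    4–11: parent, skip
    visit 7 (parent 4)
      visit 6 (parent 7)
        6–7: parent, skip
      visit 3 (parent 7)
        visit 1 (parent 3)
          1–3: parent, skip
        3–7: parent, skip
      7–4: parent, skip
visit 2 (parent –)
  visit 5 (parent 2)
    visit 8 (parent 5)
      8–5: parent, skip
    5–2: parent, skip
visit 9 (parent –)
No non-parent visited neighbor found — the graph is a forest.

No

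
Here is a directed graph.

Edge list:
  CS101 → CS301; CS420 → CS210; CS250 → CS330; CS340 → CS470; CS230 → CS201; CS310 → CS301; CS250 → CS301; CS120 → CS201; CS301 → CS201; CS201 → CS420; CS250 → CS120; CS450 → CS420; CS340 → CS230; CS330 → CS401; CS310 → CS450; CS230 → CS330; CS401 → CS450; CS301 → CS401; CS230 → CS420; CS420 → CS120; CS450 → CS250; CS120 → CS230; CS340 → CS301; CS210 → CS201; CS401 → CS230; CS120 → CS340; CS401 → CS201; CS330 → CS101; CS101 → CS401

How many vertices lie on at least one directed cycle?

12

A vertex is on a directed cycle iff it belongs to a strongly connected component of size ≥ 2 (or has a self-loop).
The vertices on cycles are {CS101, CS120, CS201, CS210, CS230, CS250, CS301, CS330, CS340, CS401, CS420, CS450} — 12 in total.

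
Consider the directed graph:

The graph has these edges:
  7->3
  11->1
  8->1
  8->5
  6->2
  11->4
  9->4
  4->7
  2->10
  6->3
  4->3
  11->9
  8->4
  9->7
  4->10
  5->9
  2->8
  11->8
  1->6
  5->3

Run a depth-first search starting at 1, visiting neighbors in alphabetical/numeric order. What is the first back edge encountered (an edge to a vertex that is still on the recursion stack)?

DFS from 1 (visiting neighbors in alphabetical/numeric order); mark gray on enter, black on exit:
1 gray
  6 gray
    2 gray
      8 gray
        8→1: 1 is gray → back edge
First back edge: 8 → 1.

8->1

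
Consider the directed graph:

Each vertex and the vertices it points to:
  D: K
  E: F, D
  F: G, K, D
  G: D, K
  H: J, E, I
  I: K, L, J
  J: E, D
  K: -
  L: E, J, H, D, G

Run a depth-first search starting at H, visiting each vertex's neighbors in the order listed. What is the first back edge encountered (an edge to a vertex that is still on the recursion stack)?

L→H

DFS from H (visiting each vertex's neighbors in the order listed); mark gray on enter, black on exit:
H gray
  J gray
    E gray
      F gray
        G gray
          D gray
            K gray
            K black
          D black
          G→K: K black — skip
        G black
        F→K: K black — skip
        F→D: D black — skip
      F black
      E→D: D black — skip
    E black
    J→D: D black — skip
  J black
  H→E: E black — skip
  I gray
    I→K: K black — skip
    L gray
      L→E: E black — skip
      L→J: J black — skip
      L→H: H is gray → back edge
First back edge: L → H.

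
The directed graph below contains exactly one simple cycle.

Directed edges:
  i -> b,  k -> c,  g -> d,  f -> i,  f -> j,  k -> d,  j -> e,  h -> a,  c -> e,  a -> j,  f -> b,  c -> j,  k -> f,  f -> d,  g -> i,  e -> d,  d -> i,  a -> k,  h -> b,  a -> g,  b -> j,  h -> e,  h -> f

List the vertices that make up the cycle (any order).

b, d, e, i, j

DFS with gray/black marking from d:
d gray
  i gray
    b gray
      j gray
        e gray
          e→d: d is gray → back edge
Back edge closes the cycle d → i → b → j → e → d; its vertices are {b, d, e, i, j}.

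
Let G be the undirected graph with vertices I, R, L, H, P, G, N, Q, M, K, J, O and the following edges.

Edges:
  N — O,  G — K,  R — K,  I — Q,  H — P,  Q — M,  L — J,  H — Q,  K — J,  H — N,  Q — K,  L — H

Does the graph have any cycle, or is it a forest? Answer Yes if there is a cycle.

DFS, tracking each vertex's parent; an edge to a visited non-parent vertex closes a cycle.
Start from J:
visit J (parent –)
  visit K (parent J)
    visit R (parent K)
      R–K: parent, skip
    K–J: parent, skip
    visit G (parent K)
      G–K: parent, skip
    visit Q (parent K)
      visit H (parent Q)
        visit P (parent H)
          P–H: parent, skip
        visit N (parent H)
          N–H: parent, skip
          visit O (parent N)
            O–N: parent, skip
        visit L (parent H)
          L–J: J visited and ≠ parent → cycle
Cycle: J – K – Q – H – L – J.

Yes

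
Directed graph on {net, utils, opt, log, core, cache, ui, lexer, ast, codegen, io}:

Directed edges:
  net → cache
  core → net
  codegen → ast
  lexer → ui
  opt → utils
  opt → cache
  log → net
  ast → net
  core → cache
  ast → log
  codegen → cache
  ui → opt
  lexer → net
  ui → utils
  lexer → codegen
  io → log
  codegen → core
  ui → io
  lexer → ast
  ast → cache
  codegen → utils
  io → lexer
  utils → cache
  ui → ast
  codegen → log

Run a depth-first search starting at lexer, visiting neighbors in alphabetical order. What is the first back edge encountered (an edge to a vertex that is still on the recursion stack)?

io->lexer

DFS from lexer (visiting neighbors in alphabetical order); mark gray on enter, black on exit:
lexer gray
  ast gray
    cache gray
    cache black
    log gray
      net gray
        net→cache: cache black — skip
      net black
    log black
    ast→net: net black — skip
  ast black
  codegen gray
    codegen→ast: ast black — skip
    codegen→cache: cache black — skip
    core gray
      core→cache: cache black — skip
      core→net: net black — skip
    core black
    codegen→log: log black — skip
    utils gray
      utils→cache: cache black — skip
    utils black
  codegen black
  lexer→net: net black — skip
  ui gray
    ui→ast: ast black — skip
    io gray
      io→lexer: lexer is gray → back edge
First back edge: io → lexer.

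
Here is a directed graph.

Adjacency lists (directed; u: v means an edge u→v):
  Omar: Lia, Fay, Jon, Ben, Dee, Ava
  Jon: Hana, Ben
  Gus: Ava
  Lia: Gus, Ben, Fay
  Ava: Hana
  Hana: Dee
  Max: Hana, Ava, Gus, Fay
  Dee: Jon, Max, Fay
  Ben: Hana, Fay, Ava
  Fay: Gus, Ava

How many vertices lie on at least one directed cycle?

8

A vertex is on a directed cycle iff it belongs to a strongly connected component of size ≥ 2 (or has a self-loop).
The vertices on cycles are {Ava, Ben, Dee, Fay, Gus, Jon, Max, Hana} — 8 in total.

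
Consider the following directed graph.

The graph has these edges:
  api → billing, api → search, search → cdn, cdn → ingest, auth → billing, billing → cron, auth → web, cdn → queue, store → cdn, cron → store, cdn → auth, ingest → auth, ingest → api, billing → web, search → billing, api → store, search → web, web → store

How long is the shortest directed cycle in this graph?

For each vertex v, BFS finds the shortest path from v back to v.
The shortest such closed walk is cdn → ingest → api → search → cdn, length 4.

4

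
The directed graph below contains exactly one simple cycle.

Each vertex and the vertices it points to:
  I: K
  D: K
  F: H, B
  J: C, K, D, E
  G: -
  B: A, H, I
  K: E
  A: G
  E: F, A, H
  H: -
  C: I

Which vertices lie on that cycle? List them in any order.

B, E, F, I, K

DFS with gray/black marking from K:
K gray
  E gray
    F gray
      H gray
      H black
      B gray
        A gray
          G gray
          G black
        A black
        B→H: H black — skip
        I gray
          I→K: K is gray → back edge
Back edge closes the cycle K → E → F → B → I → K; its vertices are {B, E, F, I, K}.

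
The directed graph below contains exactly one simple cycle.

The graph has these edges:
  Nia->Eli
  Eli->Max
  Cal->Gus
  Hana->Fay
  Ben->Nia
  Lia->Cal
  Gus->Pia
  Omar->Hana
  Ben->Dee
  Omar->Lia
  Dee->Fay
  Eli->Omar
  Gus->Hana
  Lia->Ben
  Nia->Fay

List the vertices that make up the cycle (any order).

DFS with gray/black marking from Lia:
Lia gray
  Cal gray
    Gus gray
      Hana gray
        Fay gray
        Fay black
      Hana black
      Pia gray
      Pia black
    Gus black
  Cal black
  Ben gray
    Dee gray
      Dee→Fay: Fay black — skip
    Dee black
    Nia gray
      Eli gray
        Max gray
        Max black
        Omar gray
          Omar→Lia: Lia is gray → back edge
Back edge closes the cycle Lia → Ben → Nia → Eli → Omar → Lia; its vertices are {Ben, Eli, Lia, Nia, Omar}.

Ben, Eli, Lia, Nia, Omar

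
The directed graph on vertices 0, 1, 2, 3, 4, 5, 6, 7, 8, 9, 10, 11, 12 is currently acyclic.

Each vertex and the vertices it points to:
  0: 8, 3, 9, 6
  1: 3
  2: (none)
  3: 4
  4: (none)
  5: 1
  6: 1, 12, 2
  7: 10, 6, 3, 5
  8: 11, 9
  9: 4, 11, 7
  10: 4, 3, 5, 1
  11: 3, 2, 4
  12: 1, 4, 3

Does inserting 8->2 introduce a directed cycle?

Adding 8→2 creates a cycle iff 2 can already reach 8.
Explore from 2: no path reaches 8. The graph stays acyclic.

No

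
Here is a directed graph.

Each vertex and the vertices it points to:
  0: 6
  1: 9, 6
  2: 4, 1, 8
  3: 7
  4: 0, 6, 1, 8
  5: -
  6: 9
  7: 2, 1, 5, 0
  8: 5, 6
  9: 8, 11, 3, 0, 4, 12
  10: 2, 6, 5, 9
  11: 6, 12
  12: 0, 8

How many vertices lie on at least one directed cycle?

11

A vertex is on a directed cycle iff it belongs to a strongly connected component of size ≥ 2 (or has a self-loop).
The vertices on cycles are {0, 1, 2, 3, 4, 6, 7, 8, 9, 11, 12} — 11 in total.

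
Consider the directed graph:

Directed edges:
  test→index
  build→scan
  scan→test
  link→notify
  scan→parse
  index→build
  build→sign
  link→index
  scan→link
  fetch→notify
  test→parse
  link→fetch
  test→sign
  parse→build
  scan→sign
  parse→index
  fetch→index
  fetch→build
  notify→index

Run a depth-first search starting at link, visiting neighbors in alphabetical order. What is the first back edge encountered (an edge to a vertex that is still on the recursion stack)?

DFS from link (visiting neighbors in alphabetical order); mark gray on enter, black on exit:
link gray
  fetch gray
    build gray
      scan gray
        scan→link: link is gray → back edge
First back edge: scan → link.

scan→link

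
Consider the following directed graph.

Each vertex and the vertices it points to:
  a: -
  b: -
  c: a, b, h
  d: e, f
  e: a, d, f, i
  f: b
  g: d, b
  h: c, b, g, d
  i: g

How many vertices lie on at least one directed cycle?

6

A vertex is on a directed cycle iff it belongs to a strongly connected component of size ≥ 2 (or has a self-loop).
The vertices on cycles are {c, d, e, g, h, i} — 6 in total.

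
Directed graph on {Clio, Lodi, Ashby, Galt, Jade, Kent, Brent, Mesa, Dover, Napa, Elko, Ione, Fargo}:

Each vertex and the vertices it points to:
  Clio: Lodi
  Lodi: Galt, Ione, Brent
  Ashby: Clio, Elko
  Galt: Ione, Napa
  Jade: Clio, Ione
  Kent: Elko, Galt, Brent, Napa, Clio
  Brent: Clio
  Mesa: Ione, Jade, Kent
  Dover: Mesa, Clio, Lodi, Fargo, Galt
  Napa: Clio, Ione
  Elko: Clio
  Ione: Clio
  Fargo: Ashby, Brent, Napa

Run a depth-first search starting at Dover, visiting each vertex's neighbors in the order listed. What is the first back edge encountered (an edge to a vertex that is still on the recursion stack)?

DFS from Dover (visiting each vertex's neighbors in the order listed); mark gray on enter, black on exit:
Dover gray
  Mesa gray
    Ione gray
      Clio gray
        Lodi gray
          Galt gray
            Galt→Ione: Ione is gray → back edge
First back edge: Galt → Ione.

Galt→Ione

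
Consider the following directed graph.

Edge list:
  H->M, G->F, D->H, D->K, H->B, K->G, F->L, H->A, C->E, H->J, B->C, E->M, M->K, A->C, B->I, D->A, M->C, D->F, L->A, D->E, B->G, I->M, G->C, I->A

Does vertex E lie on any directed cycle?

Yes

E is on a cycle iff E can reach itself via ≥1 edge.
E → M → C → E — yes.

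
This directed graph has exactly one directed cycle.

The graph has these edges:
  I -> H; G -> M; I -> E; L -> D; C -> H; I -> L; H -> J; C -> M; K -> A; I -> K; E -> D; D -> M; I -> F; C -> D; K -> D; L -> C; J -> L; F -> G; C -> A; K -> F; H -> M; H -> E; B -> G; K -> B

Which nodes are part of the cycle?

C, H, J, L

DFS with gray/black marking from H:
H gray
  M gray
  M black
  J gray
    L gray
      C gray
        A gray
        A black
        C→M: M black — skip
        C→H: H is gray → back edge
Back edge closes the cycle H → J → L → C → H; its vertices are {C, H, J, L}.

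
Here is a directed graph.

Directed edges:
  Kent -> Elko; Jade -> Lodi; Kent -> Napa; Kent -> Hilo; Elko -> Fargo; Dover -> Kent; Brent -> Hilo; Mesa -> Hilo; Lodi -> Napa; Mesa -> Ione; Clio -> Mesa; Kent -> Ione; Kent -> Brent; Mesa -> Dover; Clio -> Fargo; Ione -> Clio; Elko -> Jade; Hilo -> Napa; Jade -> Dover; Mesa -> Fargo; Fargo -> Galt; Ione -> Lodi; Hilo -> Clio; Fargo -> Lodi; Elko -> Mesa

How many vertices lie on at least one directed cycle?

9

A vertex is on a directed cycle iff it belongs to a strongly connected component of size ≥ 2 (or has a self-loop).
The vertices on cycles are {Clio, Elko, Hilo, Ione, Jade, Kent, Mesa, Brent, Dover} — 9 in total.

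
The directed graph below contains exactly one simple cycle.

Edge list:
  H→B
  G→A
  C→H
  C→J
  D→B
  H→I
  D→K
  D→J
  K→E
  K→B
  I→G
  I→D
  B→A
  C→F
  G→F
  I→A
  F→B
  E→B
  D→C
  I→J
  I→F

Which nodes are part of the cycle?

DFS with gray/black marking from I:
I gray
  G gray
    A gray
    A black
    F gray
      B gray
        B→A: A black — skip
      B black
    F black
  G black
  I→A: A black — skip
  J gray
  J black
  I→F: F black — skip
  D gray
    D→J: J black — skip
    C gray
      H gray
        H→I: I is gray → back edge
Back edge closes the cycle I → D → C → H → I; its vertices are {C, D, H, I}.

C, D, H, I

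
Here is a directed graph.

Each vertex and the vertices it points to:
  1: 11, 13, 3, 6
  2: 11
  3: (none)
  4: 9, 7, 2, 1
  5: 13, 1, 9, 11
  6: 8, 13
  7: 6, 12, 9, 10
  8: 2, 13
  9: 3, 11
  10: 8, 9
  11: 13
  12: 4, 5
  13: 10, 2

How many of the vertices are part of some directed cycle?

9

A vertex is on a directed cycle iff it belongs to a strongly connected component of size ≥ 2 (or has a self-loop).
The vertices on cycles are {2, 4, 7, 8, 9, 10, 11, 12, 13} — 9 in total.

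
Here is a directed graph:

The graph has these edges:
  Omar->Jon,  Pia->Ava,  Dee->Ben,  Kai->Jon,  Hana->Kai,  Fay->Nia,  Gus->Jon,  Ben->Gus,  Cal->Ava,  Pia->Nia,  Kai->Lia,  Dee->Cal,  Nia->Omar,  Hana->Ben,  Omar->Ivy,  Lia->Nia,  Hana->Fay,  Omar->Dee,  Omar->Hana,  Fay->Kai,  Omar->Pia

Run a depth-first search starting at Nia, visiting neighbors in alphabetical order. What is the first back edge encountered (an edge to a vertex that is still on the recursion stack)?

DFS from Nia (visiting neighbors in alphabetical order); mark gray on enter, black on exit:
Nia gray
  Omar gray
    Dee gray
      Ben gray
        Gus gray
          Jon gray
          Jon black
        Gus black
      Ben black
      Cal gray
        Ava gray
        Ava black
      Cal black
    Dee black
    Hana gray
      Hana→Ben: Ben black — skip
      Fay gray
        Kai gray
          Kai→Jon: Jon black — skip
          Lia gray
            Lia→Nia: Nia is gray → back edge
First back edge: Lia → Nia.

Lia→Nia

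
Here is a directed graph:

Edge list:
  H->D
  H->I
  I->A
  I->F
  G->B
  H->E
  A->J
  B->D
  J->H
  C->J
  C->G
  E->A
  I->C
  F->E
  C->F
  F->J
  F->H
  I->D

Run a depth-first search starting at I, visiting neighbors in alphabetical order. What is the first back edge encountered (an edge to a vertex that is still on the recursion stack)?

E->A

DFS from I (visiting neighbors in alphabetical order); mark gray on enter, black on exit:
I gray
  A gray
    J gray
      H gray
        D gray
        D black
        E gray
          E→A: A is gray → back edge
First back edge: E → A.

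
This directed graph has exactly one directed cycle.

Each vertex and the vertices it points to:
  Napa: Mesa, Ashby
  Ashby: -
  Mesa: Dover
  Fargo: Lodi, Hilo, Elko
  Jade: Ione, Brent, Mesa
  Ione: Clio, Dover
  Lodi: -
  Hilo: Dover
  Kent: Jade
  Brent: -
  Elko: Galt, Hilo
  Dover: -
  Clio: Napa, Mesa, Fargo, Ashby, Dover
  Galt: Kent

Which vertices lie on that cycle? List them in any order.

DFS with gray/black marking from Clio:
Clio gray
  Napa gray
    Mesa gray
      Dover gray
      Dover black
    Mesa black
    Ashby gray
    Ashby black
  Napa black
  Clio→Mesa: Mesa black — skip
  Fargo gray
    Lodi gray
    Lodi black
    Hilo gray
      Hilo→Dover: Dover black — skip
    Hilo black
    Elko gray
      Galt gray
        Kent gray
          Jade gray
            Ione gray
              Ione→Clio: Clio is gray → back edge
Back edge closes the cycle Clio → Fargo → Elko → Galt → Kent → Jade → Ione → Clio; its vertices are {Clio, Elko, Galt, Ione, Jade, Kent, Fargo}.

Clio, Elko, Galt, Ione, Jade, Kent, Fargo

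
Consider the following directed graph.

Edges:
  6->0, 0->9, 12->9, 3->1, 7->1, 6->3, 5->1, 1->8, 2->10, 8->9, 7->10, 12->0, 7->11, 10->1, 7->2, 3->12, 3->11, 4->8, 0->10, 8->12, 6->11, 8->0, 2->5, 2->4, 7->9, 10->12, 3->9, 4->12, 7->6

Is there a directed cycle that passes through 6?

6 lies on a cycle iff there is a path from 6 back to itself.
Exploring from 6, it never reaches itself; equivalently, its strongly connected component is a singleton.

No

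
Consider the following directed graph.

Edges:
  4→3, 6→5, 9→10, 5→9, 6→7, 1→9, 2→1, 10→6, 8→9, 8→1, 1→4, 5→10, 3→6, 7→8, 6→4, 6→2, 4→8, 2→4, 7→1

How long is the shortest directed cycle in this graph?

3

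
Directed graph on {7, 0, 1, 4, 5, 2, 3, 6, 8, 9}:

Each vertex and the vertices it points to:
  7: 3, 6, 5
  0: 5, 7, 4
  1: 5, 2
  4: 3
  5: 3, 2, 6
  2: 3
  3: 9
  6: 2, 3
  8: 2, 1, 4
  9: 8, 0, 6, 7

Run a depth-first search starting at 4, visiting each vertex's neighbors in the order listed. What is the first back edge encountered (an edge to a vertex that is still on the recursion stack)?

2→3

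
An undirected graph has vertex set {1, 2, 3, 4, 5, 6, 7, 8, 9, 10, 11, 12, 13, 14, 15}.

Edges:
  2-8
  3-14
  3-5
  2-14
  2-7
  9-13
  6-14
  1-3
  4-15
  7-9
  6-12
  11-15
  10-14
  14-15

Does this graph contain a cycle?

DFS, tracking each vertex's parent; an edge to a visited non-parent vertex closes a cycle.
Start from 2:
visit 2 (parent –)
  visit 14 (parent 2)
    visit 6 (parent 14)
      visit 12 (parent 6)
        12–6: parent, skip
      6–14: parent, skip
    visit 3 (parent 14)
      3–14: parent, skip
      visit 5 (parent 3)
        5–3: parent, skip
      visit 1 (parent 3)
        1–3: parent, skip
    visit 15 (parent 14)
      visit 11 (parent 15)
        11–15: parent, skip
      15–14: parent, skip
      visit 4 (parent 15)
        4–15: parent, skip
    visit 10 (parent 14)
      10–14: parent, skip
    14–2: parent, skip
  visit 8 (parent 2)
    8–2: parent, skip
  visit 7 (parent 2)
    7–2: parent, skip
    visit 9 (parent 7)
      9–7: parent, skip
      visit 13 (parent 9)
        13–9: parent, skip
No non-parent visited neighbor found — the graph is a forest.

No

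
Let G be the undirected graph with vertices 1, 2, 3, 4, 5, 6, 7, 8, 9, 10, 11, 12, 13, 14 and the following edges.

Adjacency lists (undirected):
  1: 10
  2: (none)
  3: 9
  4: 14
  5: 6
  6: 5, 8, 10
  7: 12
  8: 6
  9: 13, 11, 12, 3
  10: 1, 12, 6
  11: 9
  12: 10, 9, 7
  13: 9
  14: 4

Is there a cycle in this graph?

DFS, tracking each vertex's parent; an edge to a visited non-parent vertex closes a cycle.
Start from 14:
visit 14 (parent –)
  visit 4 (parent 14)
    4–14: parent, skip
visit 1 (parent –)
  visit 10 (parent 1)
    10–1: parent, skip
    visit 12 (parent 10)
      12–10: parent, skip
      visit 9 (parent 12)
        visit 13 (parent 9)
          13–9: parent, skip
        visit 11 (parent 9)
          11–9: parent, skip
        9–12: parent, skip
        visit 3 (parent 9)
          3–9: parent, skip
      visit 7 (parent 12)
        7–12: parent, skip
    visit 6 (parent 10)
      visit 5 (parent 6)
        5–6: parent, skip
      visit 8 (parent 6)
        8–6: parent, skip
      6–10: parent, skip
visit 2 (parent –)
No non-parent visited neighbor found — the graph is a forest.

No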